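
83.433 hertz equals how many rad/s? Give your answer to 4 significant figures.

1 Hz = 6.28319 rad/s.
Then 83.433 × 6.28319 ≈ 524.2 rad/s.

524.2 rad/s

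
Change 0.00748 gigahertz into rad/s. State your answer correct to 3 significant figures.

4.70 × 10^7 rad/s

1 gigahertz = 6.28319 × 10^9 rad/s.
0.00748 × 6.28319 × 10^9 ≈ 4.70 × 10^7 rad/s.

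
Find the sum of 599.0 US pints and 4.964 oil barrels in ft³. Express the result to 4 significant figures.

599.0 US pt = 10.0093 ft³ and 4.964 bbl = 27.8708 ft³.
10.0093 + 27.8708 ≈ 37.88 ft³.

37.88 cubic feet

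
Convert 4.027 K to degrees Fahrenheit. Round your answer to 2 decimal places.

-452.42 degrees Fahrenheit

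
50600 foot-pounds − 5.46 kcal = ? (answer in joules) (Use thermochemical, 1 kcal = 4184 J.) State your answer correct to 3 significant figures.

45800 joules

50600 ft·lbf = 68604.4 J and 5.46 kcal = 22844.6 J.
68604.4 − 22844.6 ≈ 45800 J.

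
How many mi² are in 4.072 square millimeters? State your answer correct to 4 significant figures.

1.572e-12 mi²

1 mm² = 3.86102e-13 square miles.
4.072 × 3.86102e-13 ≈ 1.572e-12 mi².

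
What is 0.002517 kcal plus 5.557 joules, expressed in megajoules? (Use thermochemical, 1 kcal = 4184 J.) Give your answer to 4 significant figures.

0.002517 kcal = 1.05311 × 10^-5 MJ and 5.557 J = 5.55700 × 10^-6 MJ.
1.05311 × 10^-5 + 5.55700 × 10^-6 ≈ 1.609 × 10^-5 MJ.

1.609 × 10^-5 MJ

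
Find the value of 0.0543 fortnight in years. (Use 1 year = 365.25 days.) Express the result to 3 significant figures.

0.00208 years

1 fortnight = 0.0383299 years.
Then 0.0543 × 0.0383299 ≈ 0.00208 yr.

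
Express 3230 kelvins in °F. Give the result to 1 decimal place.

5354.3 °F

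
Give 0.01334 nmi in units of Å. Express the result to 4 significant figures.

1 nautical mile = 1.85200e+13 Å.
Then 0.01334 × 1.85200e+13 ≈ 2.471e+11 Å.

2.471e+11 Å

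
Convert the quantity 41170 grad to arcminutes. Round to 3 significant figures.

1 grad = 54.0000 arcmin.
Then 41170 × 54.0000 ≈ 2.22e+6 arcmin.

2.22e+6 arcminutes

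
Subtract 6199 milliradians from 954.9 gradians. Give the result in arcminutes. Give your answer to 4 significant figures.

954.9 grad = 51564.6 arcmin and 6199 mrad = 21310.6 arcmin.
51564.6 − 21310.6 ≈ 30250 arcmin.

30250 arcminutes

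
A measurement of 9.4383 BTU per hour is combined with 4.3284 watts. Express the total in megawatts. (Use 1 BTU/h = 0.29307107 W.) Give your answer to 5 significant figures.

7.0945e-6 megawatts

9.4383 BTU/h = 2.76609e-6 MW and 4.3284 W = 4.32840e-6 MW.
2.76609e-6 + 4.32840e-6 ≈ 7.0945e-6 MW.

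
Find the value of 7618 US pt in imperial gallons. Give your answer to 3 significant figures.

1 US pint = 0.104084 imp gal.
Thus 7618 × 0.104084 ≈ 793 imp gal.

793 imperial gallons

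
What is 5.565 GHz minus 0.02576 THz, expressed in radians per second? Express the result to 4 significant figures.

-1.269e+11 radians per second

5.565 GHz = 3.49659e+10 rad/s and 0.02576 THz = 1.61855e+11 rad/s.
3.49659e+10 − 1.61855e+11 ≈ -1.269e+11 rad/s.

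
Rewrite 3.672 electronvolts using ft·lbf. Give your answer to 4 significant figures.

4.339 × 10^-19 ft·lbf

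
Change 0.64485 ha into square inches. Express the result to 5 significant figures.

9.9952 × 10^6 in²

1 ha = 1.55000 × 10^7 in².
So 0.64485 × 1.55000 × 10^7 ≈ 9.9952 × 10^6 in².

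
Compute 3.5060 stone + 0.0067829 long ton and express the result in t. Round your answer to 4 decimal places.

0.0292 metric tons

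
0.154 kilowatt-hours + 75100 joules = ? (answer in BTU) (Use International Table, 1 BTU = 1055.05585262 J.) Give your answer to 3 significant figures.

597 British thermal units

0.154 kWh = 525.470 BTU and 75100 J = 71.1811 BTU.
525.470 + 71.1811 ≈ 597 BTU.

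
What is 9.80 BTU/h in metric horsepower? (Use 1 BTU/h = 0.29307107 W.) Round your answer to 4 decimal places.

0.0039 metric horsepower

1 BTU per hour = 0.000398466 PS.
Then 9.80 × 0.000398466 ≈ 0.0039 PS.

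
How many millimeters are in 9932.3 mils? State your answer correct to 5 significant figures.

252.28 mm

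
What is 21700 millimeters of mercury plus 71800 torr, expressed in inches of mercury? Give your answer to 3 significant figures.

21700 mmHg = 854.331 inHg and 71800 torr = 2826.77 inHg.
854.331 + 2826.77 ≈ 3680 inHg.

3680 inHg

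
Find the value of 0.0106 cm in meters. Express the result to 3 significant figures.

1 centimeter = 0.0100000 m.
Thus 0.0106 × 0.0100000 ≈ 0.000106 m.

0.000106 m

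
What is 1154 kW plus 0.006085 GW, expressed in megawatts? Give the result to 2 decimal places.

7.24 MW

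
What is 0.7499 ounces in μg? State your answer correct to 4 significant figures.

2.126 × 10^7 micrograms

1 ounce = 2.83495 × 10^7 μg.
Thus 0.7499 × 2.83495 × 10^7 ≈ 2.126 × 10^7 μg.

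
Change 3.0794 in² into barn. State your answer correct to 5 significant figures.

1 square inch = 6.45160e+24 barns.
Thus 3.0794 × 6.45160e+24 ≈ 1.9867e+25 barn.

1.9867e+25 barn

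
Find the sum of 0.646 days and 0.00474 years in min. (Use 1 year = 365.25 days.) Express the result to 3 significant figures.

3420 minutes

0.646 d = 930.240 min and 0.00474 yr = 2493.05 min.
930.240 + 2493.05 ≈ 3420 min.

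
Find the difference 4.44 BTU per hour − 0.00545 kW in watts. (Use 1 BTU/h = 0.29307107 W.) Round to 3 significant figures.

4.44 BTU/h = 1.30124 W and 0.00545 kW = 5.45000 W.
1.30124 − 5.45000 ≈ -4.15 W.

-4.15 W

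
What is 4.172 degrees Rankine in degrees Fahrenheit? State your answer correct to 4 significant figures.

-455.5 °F

°R = °F + 459.67.
Applying the formula gives -455.5 °F.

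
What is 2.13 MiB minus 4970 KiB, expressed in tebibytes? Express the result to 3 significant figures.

-2.60 × 10^-6 TiB

2.13 MiB = 2.03133 × 10^-6 TiB and 4970 KiB = 4.62867 × 10^-6 TiB.
2.03133 × 10^-6 − 4.62867 × 10^-6 ≈ -2.60 × 10^-6 TiB.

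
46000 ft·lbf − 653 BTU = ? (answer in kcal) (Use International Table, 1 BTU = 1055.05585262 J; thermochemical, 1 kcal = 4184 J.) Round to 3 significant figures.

-150 kilocalories

46000 ft·lbf = 14.9062 kcal and 653 BTU = 164.663 kcal.
14.9062 − 164.663 ≈ -150 kcal.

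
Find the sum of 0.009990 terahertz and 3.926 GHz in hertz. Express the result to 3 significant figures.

1.39e+10 Hz

0.009990 THz = 9.99000e+9 Hz and 3.926 GHz = 3.92600e+9 Hz.
9.99000e+9 + 3.92600e+9 ≈ 1.39e+10 Hz.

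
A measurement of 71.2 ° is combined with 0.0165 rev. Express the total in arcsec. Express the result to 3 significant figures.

278000 arcseconds

71.2 ° = 256320 arcsec and 0.0165 rev = 21384.0 arcsec.
256320 + 21384.0 ≈ 278000 arcsec.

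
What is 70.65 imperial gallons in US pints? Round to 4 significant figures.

678.8 US pints

1 imperial gallon = 9.60760 US pt.
Thus 70.65 × 9.60760 ≈ 678.8 US pt.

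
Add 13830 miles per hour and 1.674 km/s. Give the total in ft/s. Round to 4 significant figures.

25780 ft/s

13830 mph = 20284.0 ft/s and 1.674 km/s = 5492.13 ft/s.
20284.0 + 5492.13 ≈ 25780 ft/s.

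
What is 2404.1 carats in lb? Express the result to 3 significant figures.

1 carat = 0.000440925 pounds.
Thus 2404.1 × 0.000440925 ≈ 1.06 lb.

1.06 lb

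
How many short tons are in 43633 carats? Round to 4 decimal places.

1 ct = 2.20462e-7 short tons.
Thus 43633 × 2.20462e-7 ≈ 0.0096 short ton.

0.0096 short ton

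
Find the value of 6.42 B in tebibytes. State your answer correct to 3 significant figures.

5.84 × 10^-12 tebibytes

1 byte = 9.09495 × 10^-13 tebibytes.
6.42 × 9.09495 × 10^-13 ≈ 5.84 × 10^-12 TiB.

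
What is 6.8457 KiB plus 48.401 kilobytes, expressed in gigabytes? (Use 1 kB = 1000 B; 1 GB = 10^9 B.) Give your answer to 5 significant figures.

6.8457 KiB = 7.01000 × 10^-6 GB and 48.401 kB = 4.84010 × 10^-5 GB.
7.01000 × 10^-6 + 4.84010 × 10^-5 ≈ 5.5411 × 10^-5 GB.

5.5411 × 10^-5 GB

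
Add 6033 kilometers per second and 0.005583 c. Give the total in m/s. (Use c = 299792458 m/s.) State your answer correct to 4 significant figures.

6033 km/s = 6.03300e+6 m/s and 0.005583 c = 1.67374e+6 m/s.
6.03300e+6 + 1.67374e+6 ≈ 7.707e+6 m/s.

7.707e+6 m/s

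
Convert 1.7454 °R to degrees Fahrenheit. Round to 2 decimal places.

°R = °F + 459.67.
Applying the formula gives -457.92 °F.

-457.92 °F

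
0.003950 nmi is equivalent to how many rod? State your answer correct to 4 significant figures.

1.455 rod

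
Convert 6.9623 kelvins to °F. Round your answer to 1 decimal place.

K = (°F + 459.67) × 5/9.
Applying the formula gives -447.1 °F.

-447.1 °F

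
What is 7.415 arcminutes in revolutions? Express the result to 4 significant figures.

1 arcmin = 4.62963 × 10^-5 revolutions.
Then 7.415 × 4.62963 × 10^-5 ≈ 0.0003433 rev.

0.0003433 revolutions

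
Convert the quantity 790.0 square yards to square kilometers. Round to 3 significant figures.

1 square yard = 8.36127e-7 square kilometers.
Then 790.0 × 8.36127e-7 ≈ 0.000661 km².

0.000661 square kilometers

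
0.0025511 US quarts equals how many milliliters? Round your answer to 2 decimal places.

2.41 milliliters

1 US qt = 946.353 mL.
Then 0.0025511 × 946.353 ≈ 2.41 mL.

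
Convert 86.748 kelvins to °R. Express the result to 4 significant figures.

156.1 °R

°R = K × 9/5.
Applying the formula gives 156.1 °R.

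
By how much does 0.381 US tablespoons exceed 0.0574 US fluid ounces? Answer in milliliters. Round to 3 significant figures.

0.381 US tbsp = 5.63376 mL and 0.0574 US fl oz = 1.69752 mL.
5.63376 − 1.69752 ≈ 3.94 mL.

3.94 mL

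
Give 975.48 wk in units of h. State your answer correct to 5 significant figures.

1 wk = 168.000 h.
Then 975.48 × 168.000 ≈ 163880 h.

163880 h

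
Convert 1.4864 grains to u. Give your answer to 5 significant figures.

5.8004e+22 atomic mass units

1 grain = 3.902282e+22 u.
Thus 1.4864 × 3.902282e+22 ≈ 5.8004e+22 u.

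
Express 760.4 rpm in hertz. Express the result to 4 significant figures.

1 revolution per minute = 0.0166667 hertz.
Thus 760.4 × 0.0166667 ≈ 12.67 Hz.

12.67 hertz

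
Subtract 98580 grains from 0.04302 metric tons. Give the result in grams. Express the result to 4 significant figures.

0.04302 t = 43020.0 g and 98580 gr = 6387.88 g.
43020.0 − 6387.88 ≈ 36630 g.

36630 grams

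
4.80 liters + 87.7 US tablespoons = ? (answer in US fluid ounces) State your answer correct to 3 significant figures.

206 US fl oz

4.80 L = 162.307 US fl oz and 87.7 US tbsp = 43.8500 US fl oz.
162.307 + 43.8500 ≈ 206 US fl oz.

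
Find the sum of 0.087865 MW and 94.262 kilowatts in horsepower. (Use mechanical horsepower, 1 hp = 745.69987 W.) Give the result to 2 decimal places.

244.24 hp

0.087865 MW = 117.829 hp and 94.262 kW = 126.407 hp.
117.829 + 126.407 ≈ 244.24 hp.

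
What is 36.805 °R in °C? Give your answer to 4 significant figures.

-252.7 °C

°R = (°C + 273.15) × 9/5.
Applying the formula gives -252.7 °C.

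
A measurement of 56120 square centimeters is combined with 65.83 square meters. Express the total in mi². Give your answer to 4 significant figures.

2.758e-5 mi²

56120 cm² = 2.16681e-6 mi² and 65.83 m² = 2.54171e-5 mi².
2.16681e-6 + 2.54171e-5 ≈ 2.758e-5 mi².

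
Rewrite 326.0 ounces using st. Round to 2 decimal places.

1.46 stone

1 ounce = 0.00446429 st.
Then 326.0 × 0.00446429 ≈ 1.46 st.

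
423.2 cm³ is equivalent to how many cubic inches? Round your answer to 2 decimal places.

1 cm³ = 0.0610237 in³.
423.2 × 0.0610237 ≈ 25.83 in³.

25.83 in³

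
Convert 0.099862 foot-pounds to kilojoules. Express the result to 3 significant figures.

1 foot-pound = 0.00135582 kJ.
Thus 0.099862 × 0.00135582 ≈ 0.000135 kJ.

0.000135 kilojoules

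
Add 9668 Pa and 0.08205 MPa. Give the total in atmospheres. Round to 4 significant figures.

9668 Pa = 0.0954157 atm and 0.08205 MPa = 0.809771 atm.
0.0954157 + 0.809771 ≈ 0.9052 atm.

0.9052 atm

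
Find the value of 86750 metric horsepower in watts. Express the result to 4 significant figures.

6.380e+7 W

1 metric horsepower = 735.499 W.
Thus 86750 × 735.499 ≈ 6.380e+7 W.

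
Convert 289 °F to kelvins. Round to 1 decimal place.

K = (°F + 459.67) × 5/9.
Applying the formula gives 415.9 K.

415.9 K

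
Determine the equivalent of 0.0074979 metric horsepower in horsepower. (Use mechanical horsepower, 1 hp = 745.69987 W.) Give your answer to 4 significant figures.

0.007395 horsepower

1 PS = 0.986320 hp.
Thus 0.0074979 × 0.986320 ≈ 0.007395 hp.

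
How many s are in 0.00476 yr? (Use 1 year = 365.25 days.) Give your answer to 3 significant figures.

150000 seconds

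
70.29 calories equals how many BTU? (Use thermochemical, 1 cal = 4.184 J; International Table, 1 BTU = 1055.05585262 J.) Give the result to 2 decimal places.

0.28 BTU

1 calorie = 0.00396567 BTU.
Thus 70.29 × 0.00396567 ≈ 0.28 BTU.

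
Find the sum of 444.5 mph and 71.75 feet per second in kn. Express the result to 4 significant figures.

428.8 knots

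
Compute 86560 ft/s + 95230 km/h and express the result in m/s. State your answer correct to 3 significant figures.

52800 m/s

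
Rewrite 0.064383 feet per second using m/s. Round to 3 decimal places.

0.020 meters per second

1 foot per second = 0.304800 m/s.
Thus 0.064383 × 0.304800 ≈ 0.020 m/s.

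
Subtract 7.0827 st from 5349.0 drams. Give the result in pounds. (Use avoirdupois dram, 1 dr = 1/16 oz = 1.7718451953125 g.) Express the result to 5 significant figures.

-78.263 pounds

5349.0 dr = 20.8945 lb and 7.0827 st = 99.1578 lb.
20.8945 − 99.1578 ≈ -78.263 lb.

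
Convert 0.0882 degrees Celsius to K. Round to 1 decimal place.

K = °C + 273.15.
Applying the formula gives 273.2 K.

273.2 kelvins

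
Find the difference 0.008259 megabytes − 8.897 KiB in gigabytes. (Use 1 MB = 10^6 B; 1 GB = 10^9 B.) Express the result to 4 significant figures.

-8.515 × 10^-7 gigabytes

0.008259 MB = 8.25900 × 10^-6 GB and 8.897 KiB = 9.11053 × 10^-6 GB.
8.25900 × 10^-6 − 9.11053 × 10^-6 ≈ -8.515 × 10^-7 GB.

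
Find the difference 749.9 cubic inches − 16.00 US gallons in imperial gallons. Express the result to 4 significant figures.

-10.62 imperial gallons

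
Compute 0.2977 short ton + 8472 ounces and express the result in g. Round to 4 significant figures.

0.2977 short ton = 270069 g and 8472 oz = 240177 g.
270069 + 240177 ≈ 510200 g.

510200 g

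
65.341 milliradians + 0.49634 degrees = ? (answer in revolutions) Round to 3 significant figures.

65.341 mrad = 0.0103993 rev and 0.49634 ° = 0.00137872 rev.
0.0103993 + 0.00137872 ≈ 0.0118 rev.

0.0118 revolutions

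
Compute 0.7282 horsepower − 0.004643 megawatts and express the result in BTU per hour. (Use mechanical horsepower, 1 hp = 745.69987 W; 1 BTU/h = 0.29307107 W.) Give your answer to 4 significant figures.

-13990 BTU per hour

0.7282 hp = 1852.86 BTU/h and 0.004643 MW = 15842.6 BTU/h.
1852.86 − 15842.6 ≈ -13990 BTU/h.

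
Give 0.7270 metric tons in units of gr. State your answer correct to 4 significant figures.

1 t = 1.54324 × 10^7 grains.
So 0.7270 × 1.54324 × 10^7 ≈ 1.122 × 10^7 gr.

1.122 × 10^7 gr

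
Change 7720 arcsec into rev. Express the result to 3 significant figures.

1 arcsec = 7.71605 × 10^-7 rev.
Then 7720 × 7.71605 × 10^-7 ≈ 0.00596 rev.

0.00596 rev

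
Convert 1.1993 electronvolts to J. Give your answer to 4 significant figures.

1 eV = 1.60218e-19 joules.
Thus 1.1993 × 1.60218e-19 ≈ 1.921e-19 J.

1.921e-19 J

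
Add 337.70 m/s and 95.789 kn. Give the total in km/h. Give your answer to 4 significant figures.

337.70 m/s = 1215.72 km/h and 95.789 kn = 177.401 km/h.
1215.72 + 177.401 ≈ 1393 km/h.

1393 km/h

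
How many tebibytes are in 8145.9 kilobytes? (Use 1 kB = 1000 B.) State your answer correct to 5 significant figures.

1 kB = 9.09495e-10 TiB.
Thus 8145.9 × 9.09495e-10 ≈ 7.4087e-6 TiB.

7.4087e-6 tebibytes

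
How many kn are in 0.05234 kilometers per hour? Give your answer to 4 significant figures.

1 kilometer per hour = 0.539957 kn.
So 0.05234 × 0.539957 ≈ 0.02826 kn.

0.02826 kn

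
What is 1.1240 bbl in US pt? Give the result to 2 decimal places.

377.66 US pt

1 oil barrel = 336.000 US pt.
Then 1.1240 × 336.000 ≈ 377.66 US pt.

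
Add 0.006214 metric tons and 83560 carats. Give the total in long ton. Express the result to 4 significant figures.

0.02256 long ton

0.006214 t = 0.00611586 long ton and 83560 ct = 0.0164481 long ton.
0.00611586 + 0.0164481 ≈ 0.02256 long ton.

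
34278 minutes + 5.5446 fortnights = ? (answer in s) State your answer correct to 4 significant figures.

34278 min = 2.05668e+6 s and 5.5446 fortnight = 6.70675e+6 s.
2.05668e+6 + 6.70675e+6 ≈ 8.763e+6 s.

8.763e+6 seconds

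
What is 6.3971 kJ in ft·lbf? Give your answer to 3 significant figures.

1 kilojoule = 737.562 ft·lbf.
6.3971 × 737.562 ≈ 4720 ft·lbf.

4720 ft·lbf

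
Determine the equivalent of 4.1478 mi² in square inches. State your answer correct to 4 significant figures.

1.665 × 10^10 in²

1 mi² = 4.01449 × 10^9 in².
Thus 4.1478 × 4.01449 × 10^9 ≈ 1.665 × 10^10 in².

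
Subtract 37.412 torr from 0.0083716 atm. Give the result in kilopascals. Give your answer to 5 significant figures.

0.0083716 atm = 0.848252 kPa and 37.412 torr = 4.98786 kPa.
0.848252 − 4.98786 ≈ -4.1396 kPa.

-4.1396 kPa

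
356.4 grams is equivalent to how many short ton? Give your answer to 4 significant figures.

1 g = 1.10231 × 10^-6 short tons.
356.4 × 1.10231 × 10^-6 ≈ 0.0003929 short ton.

0.0003929 short ton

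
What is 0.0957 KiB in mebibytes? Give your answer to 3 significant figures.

1 kibibyte = 0.0009765625 MiB.
Then 0.0957 × 0.0009765625 ≈ 9.35e-5 MiB.

9.35e-5 mebibytes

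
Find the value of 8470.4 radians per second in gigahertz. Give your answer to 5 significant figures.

1.3481 × 10^-6 GHz

1 rad/s = 1.59155 × 10^-10 gigahertz.
So 8470.4 × 1.59155 × 10^-10 ≈ 1.3481 × 10^-6 GHz.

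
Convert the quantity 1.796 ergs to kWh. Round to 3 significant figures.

4.99e-14 kWh

1 erg = 2.77778e-14 kWh.
So 1.796 × 2.77778e-14 ≈ 4.99e-14 kWh.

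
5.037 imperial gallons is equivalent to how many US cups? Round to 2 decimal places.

96.79 US cup

1 imperial gallon = 19.2152 US cups.
Then 5.037 × 19.2152 ≈ 96.79 US cup.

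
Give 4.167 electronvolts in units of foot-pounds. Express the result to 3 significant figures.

4.92 × 10^-19 foot-pounds

1 electronvolt = 1.18170 × 10^-19 ft·lbf.
4.167 × 1.18170 × 10^-19 ≈ 4.92 × 10^-19 ft·lbf.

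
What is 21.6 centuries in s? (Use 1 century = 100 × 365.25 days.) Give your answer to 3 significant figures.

6.82 × 10^10 seconds

1 century = 3.15576 × 10^9 s.
Then 21.6 × 3.15576 × 10^9 ≈ 6.82 × 10^10 s.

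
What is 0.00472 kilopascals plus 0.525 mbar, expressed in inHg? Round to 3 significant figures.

0.0169 inches of mercury

0.00472 kPa = 0.00139382 inHg and 0.525 mbar = 0.0155032 inHg.
0.00139382 + 0.0155032 ≈ 0.0169 inHg.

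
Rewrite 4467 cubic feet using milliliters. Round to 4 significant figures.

1 cubic foot = 28316.8 milliliters.
Then 4467 × 28316.8 ≈ 1.265 × 10^8 mL.

1.265 × 10^8 milliliters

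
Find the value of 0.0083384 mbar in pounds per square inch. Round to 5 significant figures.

1 mbar = 0.0145038 psi.
So 0.0083384 × 0.0145038 ≈ 0.00012094 psi.

0.00012094 psi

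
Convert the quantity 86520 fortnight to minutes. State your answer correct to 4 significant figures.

1 fortnight = 20160.0 min.
Thus 86520 × 20160.0 ≈ 1.744e+9 min.

1.744e+9 minutes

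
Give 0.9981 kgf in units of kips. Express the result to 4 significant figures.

1 kilogram-force = 0.00220462 kip.
Then 0.9981 × 0.00220462 ≈ 0.002200 kip.

0.002200 kips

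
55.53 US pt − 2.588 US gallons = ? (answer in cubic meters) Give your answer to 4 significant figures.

0.01648 cubic meters

55.53 US pt = 0.0262755 m³ and 2.588 US gal = 0.00979665 m³.
0.0262755 − 0.00979665 ≈ 0.01648 m³.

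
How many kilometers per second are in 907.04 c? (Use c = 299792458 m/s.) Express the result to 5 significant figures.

2.7192 × 10^8 km/s

1 speed of light = 299792 km/s.
Then 907.04 × 299792 ≈ 2.7192 × 10^8 km/s.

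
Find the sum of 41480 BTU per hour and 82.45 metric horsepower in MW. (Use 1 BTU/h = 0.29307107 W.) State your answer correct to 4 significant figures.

0.07280 MW

41480 BTU/h = 0.0121566 MW and 82.45 PS = 0.0606419 MW.
0.0121566 + 0.0606419 ≈ 0.07280 MW.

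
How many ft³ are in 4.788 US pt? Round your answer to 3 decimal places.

1 US pint = 0.0167101 ft³.
So 4.788 × 0.0167101 ≈ 0.080 ft³.

0.080 ft³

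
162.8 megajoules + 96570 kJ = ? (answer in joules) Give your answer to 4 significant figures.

2.594e+8 J

162.8 MJ = 1.62800e+8 J and 96570 kJ = 9.65700e+7 J.
1.62800e+8 + 9.65700e+7 ≈ 2.594e+8 J.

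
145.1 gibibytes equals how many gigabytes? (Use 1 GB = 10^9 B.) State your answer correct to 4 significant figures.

1 gibibyte = 1.07374 GB.
So 145.1 × 1.07374 ≈ 155.8 GB.

155.8 gigabytes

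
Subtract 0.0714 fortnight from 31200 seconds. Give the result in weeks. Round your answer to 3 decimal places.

31200 s = 0.0515873 wk and 0.0714 fortnight = 0.142800 wk.
0.0515873 − 0.142800 ≈ -0.091 wk.

-0.091 wk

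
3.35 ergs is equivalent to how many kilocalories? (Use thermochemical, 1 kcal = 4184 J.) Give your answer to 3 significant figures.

1 erg = 2.39006e-11 kcal.
Then 3.35 × 2.39006e-11 ≈ 8.01e-11 kcal.

8.01e-11 kilocalories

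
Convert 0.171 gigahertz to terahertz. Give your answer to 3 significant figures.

0.000171 terahertz

1 gigahertz = 0.00100000 THz.
Thus 0.171 × 0.00100000 ≈ 0.000171 THz.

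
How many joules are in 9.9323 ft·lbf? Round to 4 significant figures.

13.47 J

1 ft·lbf = 1.35582 J.
9.9323 × 1.35582 ≈ 13.47 J.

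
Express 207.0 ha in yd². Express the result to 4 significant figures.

2.476e+6 square yards

1 ha = 11959.9 square yards.
So 207.0 × 11959.9 ≈ 2.476e+6 yd².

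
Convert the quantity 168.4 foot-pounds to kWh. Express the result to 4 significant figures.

6.342 × 10^-5 kilowatt-hours

1 ft·lbf = 3.76616 × 10^-7 kWh.
168.4 × 3.76616 × 10^-7 ≈ 6.342 × 10^-5 kWh.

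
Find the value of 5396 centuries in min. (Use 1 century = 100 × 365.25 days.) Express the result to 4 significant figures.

1 century = 5.25960 × 10^7 min.
Then 5396 × 5.25960 × 10^7 ≈ 2.838 × 10^11 min.

2.838 × 10^11 min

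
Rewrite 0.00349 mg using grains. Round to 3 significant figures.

1 mg = 0.0154324 gr.
Thus 0.00349 × 0.0154324 ≈ 5.39e-5 gr.

5.39e-5 gr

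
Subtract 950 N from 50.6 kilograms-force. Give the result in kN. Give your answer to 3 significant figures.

-0.454 kN

50.6 kgf = 0.496216 kN and 950 N = 0.950000 kN.
0.496216 − 0.950000 ≈ -0.454 kN.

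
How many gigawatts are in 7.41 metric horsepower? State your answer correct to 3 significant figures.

1 PS = 7.35499e-7 GW.
Thus 7.41 × 7.35499e-7 ≈ 5.45e-6 GW.

5.45e-6 gigawatts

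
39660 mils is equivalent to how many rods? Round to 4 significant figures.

0.2003 rod

1 mil = 5.05051e-6 rods.
Thus 39660 × 5.05051e-6 ≈ 0.2003 rod.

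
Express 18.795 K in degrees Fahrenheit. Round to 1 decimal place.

K = (°F + 459.67) × 5/9.
Applying the formula gives -425.8 °F.

-425.8 degrees Fahrenheit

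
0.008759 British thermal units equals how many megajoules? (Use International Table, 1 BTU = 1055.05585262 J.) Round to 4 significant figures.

1 British thermal unit = 0.00105506 MJ.
Then 0.008759 × 0.00105506 ≈ 9.241e-6 MJ.

9.241e-6 megajoules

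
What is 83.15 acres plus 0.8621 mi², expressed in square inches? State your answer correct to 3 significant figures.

3.98e+9 square inches

83.15 acre = 5.21570e+8 in² and 0.8621 mi² = 3.46089e+9 in².
5.21570e+8 + 3.46089e+9 ≈ 3.98e+9 in².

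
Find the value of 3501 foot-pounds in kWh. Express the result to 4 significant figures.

1 foot-pound = 3.76616 × 10^-7 kilowatt-hours.
3501 × 3.76616 × 10^-7 ≈ 0.001319 kWh.

0.001319 kWh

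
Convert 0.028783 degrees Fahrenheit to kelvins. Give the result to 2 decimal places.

K = (°F + 459.67) × 5/9.
Applying the formula gives 255.39 K.

255.39 K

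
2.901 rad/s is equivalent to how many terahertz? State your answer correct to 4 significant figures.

4.617e-13 THz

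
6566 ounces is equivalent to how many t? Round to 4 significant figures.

0.1861 t

1 ounce = 2.83495e-5 t.
Thus 6566 × 2.83495e-5 ≈ 0.1861 t.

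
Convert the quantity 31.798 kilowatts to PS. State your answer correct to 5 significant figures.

43.233 metric horsepower

1 kW = 1.35962 PS.
Thus 31.798 × 1.35962 ≈ 43.233 PS.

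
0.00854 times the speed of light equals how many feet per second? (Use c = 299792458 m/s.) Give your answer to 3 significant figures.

8.40 × 10^6 feet per second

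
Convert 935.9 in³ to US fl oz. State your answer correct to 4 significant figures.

518.6 US fluid ounces

1 cubic inch = 0.554113 US fl oz.
Thus 935.9 × 0.554113 ≈ 518.6 US fl oz.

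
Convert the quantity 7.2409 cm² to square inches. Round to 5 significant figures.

1.1223 in²

1 cm² = 0.155000 in².
7.2409 × 0.155000 ≈ 1.1223 in².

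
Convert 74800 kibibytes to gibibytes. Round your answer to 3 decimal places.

1 kibibyte = 9.53674 × 10^-7 GiB.
Then 74800 × 9.53674 × 10^-7 ≈ 0.071 GiB.

0.071 GiB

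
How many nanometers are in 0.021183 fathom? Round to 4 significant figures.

1 fathom = 1.82880 × 10^9 nanometers.
Then 0.021183 × 1.82880 × 10^9 ≈ 3.874 × 10^7 nm.

3.874 × 10^7 nanometers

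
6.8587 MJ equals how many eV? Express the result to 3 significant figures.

4.28e+25 eV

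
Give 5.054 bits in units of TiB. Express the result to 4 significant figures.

5.746e-13 TiB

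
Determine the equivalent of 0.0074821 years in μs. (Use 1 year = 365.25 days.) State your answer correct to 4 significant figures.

2.361 × 10^11 μs

1 yr = 3.15576 × 10^13 μs.
Then 0.0074821 × 3.15576 × 10^13 ≈ 2.361 × 10^11 μs.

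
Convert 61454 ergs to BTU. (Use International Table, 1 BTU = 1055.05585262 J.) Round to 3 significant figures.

5.82 × 10^-6 British thermal units

1 erg = 9.47817 × 10^-11 British thermal units.
Thus 61454 × 9.47817 × 10^-11 ≈ 5.82 × 10^-6 BTU.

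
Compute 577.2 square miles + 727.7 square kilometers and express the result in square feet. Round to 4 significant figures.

2.392e+10 ft²

577.2 mi² = 1.60914e+10 ft² and 727.7 km² = 7.83290e+9 ft².
1.60914e+10 + 7.83290e+9 ≈ 2.392e+10 ft².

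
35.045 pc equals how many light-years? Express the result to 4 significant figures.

114.3 ly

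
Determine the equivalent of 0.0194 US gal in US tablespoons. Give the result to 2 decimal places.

4.97 US tablespoons

1 US gal = 256.000 US tbsp.
0.0194 × 256.000 ≈ 4.97 US tbsp.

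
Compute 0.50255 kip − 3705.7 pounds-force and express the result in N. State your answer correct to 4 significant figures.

-14250 N

0.50255 kip = 2235.45 N and 3705.7 lbf = 16483.8 N.
2235.45 − 16483.8 ≈ -14250 N.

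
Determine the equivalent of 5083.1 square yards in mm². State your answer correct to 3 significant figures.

4.25e+9 mm²

1 square yard = 836127 mm².
Thus 5083.1 × 836127 ≈ 4.25e+9 mm².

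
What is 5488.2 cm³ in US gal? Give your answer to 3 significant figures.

1 cubic centimeter = 0.000264172 US gal.
So 5488.2 × 0.000264172 ≈ 1.45 US gal.

1.45 US gal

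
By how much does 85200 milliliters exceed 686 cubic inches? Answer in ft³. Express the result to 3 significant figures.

2.61 ft³

85200 mL = 3.00881 ft³ and 686 in³ = 0.396991 ft³.
3.00881 − 0.396991 ≈ 2.61 ft³.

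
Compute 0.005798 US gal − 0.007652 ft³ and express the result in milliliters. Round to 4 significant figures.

0.005798 US gal = 21.9478 mL and 0.007652 ft³ = 216.681 mL.
21.9478 − 216.681 ≈ -194.7 mL.

-194.7 mL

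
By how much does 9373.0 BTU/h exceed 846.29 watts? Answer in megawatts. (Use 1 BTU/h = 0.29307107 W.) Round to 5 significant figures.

0.0019007 megawatts

9373.0 BTU/h = 0.00274696 MW and 846.29 W = 0.000846290 MW.
0.00274696 − 0.000846290 ≈ 0.0019007 MW.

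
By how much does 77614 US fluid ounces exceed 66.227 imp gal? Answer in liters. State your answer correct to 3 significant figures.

77614 US fl oz = 2295.32 L and 66.227 imp gal = 301.074 L.
2295.32 − 301.074 ≈ 1990 L.

1990 L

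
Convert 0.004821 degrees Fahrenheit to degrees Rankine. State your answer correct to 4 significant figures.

°R = °F + 459.67.
Applying the formula gives 459.7 °R.

459.7 degrees Rankine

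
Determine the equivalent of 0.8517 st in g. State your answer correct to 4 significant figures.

5409 grams

1 stone = 6350.29 g.
So 0.8517 × 6350.29 ≈ 5409 g.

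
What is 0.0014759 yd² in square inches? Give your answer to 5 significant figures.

1 square yard = 1296.00 in².
0.0014759 × 1296.00 ≈ 1.9128 in².

1.9128 square inches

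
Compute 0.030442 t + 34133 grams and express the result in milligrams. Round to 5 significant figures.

0.030442 t = 3.04420 × 10^7 mg and 34133 g = 3.41330 × 10^7 mg.
3.04420 × 10^7 + 3.41330 × 10^7 ≈ 6.4575 × 10^7 mg.

6.4575 × 10^7 milligrams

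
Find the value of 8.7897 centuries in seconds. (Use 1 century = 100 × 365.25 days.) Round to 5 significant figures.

1 century = 3.15576e+9 s.
Then 8.7897 × 3.15576e+9 ≈ 2.7738e+10 s.

2.7738e+10 seconds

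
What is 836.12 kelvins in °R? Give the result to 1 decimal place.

°R = K × 9/5.
Applying the formula gives 1505.0 °R.

1505.0 degrees Rankine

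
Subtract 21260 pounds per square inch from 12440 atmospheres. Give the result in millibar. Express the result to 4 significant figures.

12440 atm = 1.26048 × 10^7 mbar and 21260 psi = 1.46583 × 10^6 mbar.
1.26048 × 10^7 − 1.46583 × 10^6 ≈ 1.114 × 10^7 mbar.

1.114 × 10^7 mbar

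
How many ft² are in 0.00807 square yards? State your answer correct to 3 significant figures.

0.0726 ft²

1 yd² = 9.00000 ft².
Then 0.00807 × 9.00000 ≈ 0.0726 ft².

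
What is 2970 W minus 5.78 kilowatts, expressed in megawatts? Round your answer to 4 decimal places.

2970 W = 0.00297000 MW and 5.78 kW = 0.00578000 MW.
0.00297000 − 0.00578000 ≈ -0.0028 MW.

-0.0028 megawatts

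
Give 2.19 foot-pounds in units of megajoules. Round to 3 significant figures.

2.97e-6 MJ

1 ft·lbf = 1.35582e-6 MJ.
Thus 2.19 × 1.35582e-6 ≈ 2.97e-6 MJ.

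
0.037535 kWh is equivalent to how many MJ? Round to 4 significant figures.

1 kilowatt-hour = 3.60000 megajoules.
Thus 0.037535 × 3.60000 ≈ 0.1351 MJ.

0.1351 megajoules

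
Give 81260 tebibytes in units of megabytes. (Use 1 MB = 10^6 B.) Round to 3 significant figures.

8.93e+10 megabytes

1 TiB = 1.09951e+6 MB.
81260 × 1.09951e+6 ≈ 8.93e+10 MB.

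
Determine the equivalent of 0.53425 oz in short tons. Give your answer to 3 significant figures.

1 ounce = 3.12500e-5 short ton.
So 0.53425 × 3.12500e-5 ≈ 1.67e-5 short ton.

1.67e-5 short ton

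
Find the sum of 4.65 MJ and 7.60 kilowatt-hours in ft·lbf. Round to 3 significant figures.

2.36e+7 ft·lbf

4.65 MJ = 3.42966e+6 ft·lbf and 7.60 kWh = 2.01797e+7 ft·lbf.
3.42966e+6 + 2.01797e+7 ≈ 2.36e+7 ft·lbf.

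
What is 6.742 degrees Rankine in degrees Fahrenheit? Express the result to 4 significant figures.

-452.9 degrees Fahrenheit

°R = °F + 459.67.
Applying the formula gives -452.9 °F.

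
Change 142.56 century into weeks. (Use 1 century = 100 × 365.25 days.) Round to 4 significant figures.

743900 wk

1 century = 5217.86 wk.
Then 142.56 × 5217.86 ≈ 743900 wk.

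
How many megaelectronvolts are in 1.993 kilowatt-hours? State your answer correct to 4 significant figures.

1 kWh = 2.24694 × 10^19 megaelectronvolts.
So 1.993 × 2.24694 × 10^19 ≈ 4.478 × 10^19 MeV.

4.478 × 10^19 megaelectronvolts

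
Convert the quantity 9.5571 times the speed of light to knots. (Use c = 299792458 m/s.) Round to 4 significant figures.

5.569 × 10^9 kn

1 speed of light = 5.82750 × 10^8 knots.
Thus 9.5571 × 5.82750 × 10^8 ≈ 5.569 × 10^9 kn.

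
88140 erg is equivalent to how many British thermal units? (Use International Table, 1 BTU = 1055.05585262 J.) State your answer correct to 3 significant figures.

1 erg = 9.47817e-11 BTU.
88140 × 9.47817e-11 ≈ 8.35e-6 BTU.

8.35e-6 British thermal units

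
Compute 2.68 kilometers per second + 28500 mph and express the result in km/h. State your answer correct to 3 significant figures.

55500 km/h

2.68 km/s = 9648.00 km/h and 28500 mph = 45866.3 km/h.
9648.00 + 45866.3 ≈ 55500 km/h.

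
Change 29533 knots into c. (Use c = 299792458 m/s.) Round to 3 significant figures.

1 knot = 1.71600 × 10^-9 c.
So 29533 × 1.71600 × 10^-9 ≈ 5.07 × 10^-5 c.

5.07 × 10^-5 c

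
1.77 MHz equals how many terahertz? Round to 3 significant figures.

1.77 × 10^-6 THz

1 MHz = 1.00000 × 10^-6 terahertz.
So 1.77 × 1.00000 × 10^-6 ≈ 1.77 × 10^-6 THz.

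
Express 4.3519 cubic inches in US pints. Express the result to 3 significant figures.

0.151 US pt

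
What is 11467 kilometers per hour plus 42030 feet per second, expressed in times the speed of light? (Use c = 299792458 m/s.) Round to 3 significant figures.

11467 km/h = 1.06249 × 10^-5 c and 42030 ft/s = 4.27320 × 10^-5 c.
1.06249 × 10^-5 + 4.27320 × 10^-5 ≈ 5.34 × 10^-5 c.

5.34 × 10^-5 times the speed of light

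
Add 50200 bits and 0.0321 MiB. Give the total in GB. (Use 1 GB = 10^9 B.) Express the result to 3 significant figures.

3.99e-5 gigabytes

50200 bit = 6.27500e-6 GB and 0.0321 MiB = 3.36593e-5 GB.
6.27500e-6 + 3.36593e-5 ≈ 3.99e-5 GB.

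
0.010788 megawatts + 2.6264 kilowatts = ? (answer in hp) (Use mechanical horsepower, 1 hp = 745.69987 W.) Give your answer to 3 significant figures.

18.0 horsepower

0.010788 MW = 14.4669 hp and 2.6264 kW = 3.52206 hp.
14.4669 + 3.52206 ≈ 18.0 hp.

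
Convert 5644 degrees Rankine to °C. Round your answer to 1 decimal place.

°R = (°C + 273.15) × 9/5.
Applying the formula gives 2862.4 °C.

2862.4 degrees Celsius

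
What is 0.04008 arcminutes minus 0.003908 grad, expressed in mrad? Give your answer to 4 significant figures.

-0.04973 mrad

0.04008 arcmin = 0.0116588 mrad and 0.003908 grad = 0.0613867 mrad.
0.0116588 − 0.0613867 ≈ -0.04973 mrad.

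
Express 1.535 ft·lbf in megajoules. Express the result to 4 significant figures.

1 ft·lbf = 1.35582 × 10^-6 MJ.
Thus 1.535 × 1.35582 × 10^-6 ≈ 2.081 × 10^-6 MJ.

2.081 × 10^-6 MJ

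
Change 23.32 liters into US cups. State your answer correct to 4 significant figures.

98.57 US cup

1 liter = 4.22675 US cups.
So 23.32 × 4.22675 ≈ 98.57 US cup.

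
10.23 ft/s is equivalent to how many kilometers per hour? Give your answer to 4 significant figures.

1 foot per second = 1.09728 kilometers per hour.
So 10.23 × 1.09728 ≈ 11.23 km/h.

11.23 kilometers per hour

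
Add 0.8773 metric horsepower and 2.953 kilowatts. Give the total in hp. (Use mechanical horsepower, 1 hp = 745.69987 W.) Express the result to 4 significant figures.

4.825 hp

0.8773 PS = 0.865299 hp and 2.953 kW = 3.96004 hp.
0.865299 + 3.96004 ≈ 4.825 hp.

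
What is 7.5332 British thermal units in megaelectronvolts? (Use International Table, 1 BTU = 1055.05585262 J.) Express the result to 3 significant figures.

4.96 × 10^16 megaelectronvolts

1 BTU = 6.58514 × 10^15 MeV.
7.5332 × 6.58514 × 10^15 ≈ 4.96 × 10^16 MeV.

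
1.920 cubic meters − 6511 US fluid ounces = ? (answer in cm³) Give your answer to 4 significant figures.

1.727e+6 cm³

1.920 m³ = 1.92000e+6 cm³ and 6511 US fl oz = 192553 cm³.
1.92000e+6 − 192553 ≈ 1.727e+6 cm³.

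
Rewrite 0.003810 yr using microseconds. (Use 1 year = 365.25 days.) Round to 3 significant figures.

1.20 × 10^11 microseconds

1 year = 3.15576 × 10^13 microseconds.
Thus 0.003810 × 3.15576 × 10^13 ≈ 1.20 × 10^11 μs.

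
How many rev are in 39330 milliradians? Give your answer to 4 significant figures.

6.260 revolutions

1 mrad = 0.000159155 rev.
39330 × 0.000159155 ≈ 6.260 rev.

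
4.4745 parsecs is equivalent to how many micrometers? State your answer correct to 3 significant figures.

1.38e+23 micrometers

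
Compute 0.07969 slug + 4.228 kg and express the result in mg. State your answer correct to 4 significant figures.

5.391e+6 mg

0.07969 slug = 1.16299e+6 mg and 4.228 kg = 4.22800e+6 mg.
1.16299e+6 + 4.22800e+6 ≈ 5.391e+6 mg.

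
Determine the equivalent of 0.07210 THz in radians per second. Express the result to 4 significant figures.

4.530e+11 rad/s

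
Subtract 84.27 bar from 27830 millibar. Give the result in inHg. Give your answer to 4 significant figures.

27830 mbar = 821.819 inHg and 84.27 bar = 2488.49 inHg.
821.819 − 2488.49 ≈ -1667 inHg.

-1667 inHg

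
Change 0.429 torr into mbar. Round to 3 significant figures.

0.572 millibar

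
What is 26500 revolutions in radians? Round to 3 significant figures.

1 revolution = 6.28319 radians.
Then 26500 × 6.28319 ≈ 167000 rad.

167000 rad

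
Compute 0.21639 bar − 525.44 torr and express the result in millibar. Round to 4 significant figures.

-484.1 millibar

0.21639 bar = 216.390 mbar and 525.44 torr = 700.529 mbar.
216.390 − 700.529 ≈ -484.1 mbar.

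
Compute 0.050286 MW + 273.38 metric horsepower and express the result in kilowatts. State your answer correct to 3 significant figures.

251 kW

0.050286 MW = 50.2860 kW and 273.38 PS = 201.071 kW.
50.2860 + 201.071 ≈ 251 kW.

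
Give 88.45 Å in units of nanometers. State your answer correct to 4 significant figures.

8.845 nm

1 Å = 0.100000 nm.
Thus 88.45 × 0.100000 ≈ 8.845 nm.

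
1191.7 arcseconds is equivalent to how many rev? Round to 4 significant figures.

0.0009195 revolutions

1 arcsecond = 7.71605 × 10^-7 revolutions.
Thus 1191.7 × 7.71605 × 10^-7 ≈ 0.0009195 rev.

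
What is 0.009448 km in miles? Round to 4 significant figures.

1 km = 0.621371 miles.
0.009448 × 0.621371 ≈ 0.005871 mi.

0.005871 miles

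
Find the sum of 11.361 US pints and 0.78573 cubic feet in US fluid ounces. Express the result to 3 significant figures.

11.361 US pt = 181.776 US fl oz and 0.78573 ft³ = 752.342 US fl oz.
181.776 + 752.342 ≈ 934 US fl oz.

934 US fl oz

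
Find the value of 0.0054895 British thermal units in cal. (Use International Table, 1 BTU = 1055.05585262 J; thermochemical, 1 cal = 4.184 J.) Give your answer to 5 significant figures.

1 BTU = 252.164 cal.
Thus 0.0054895 × 252.164 ≈ 1.3843 cal.

1.3843 cal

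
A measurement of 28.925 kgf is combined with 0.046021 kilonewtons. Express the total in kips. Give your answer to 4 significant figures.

0.07411 kip

28.925 kgf = 0.0637687 kip and 0.046021 kN = 0.0103459 kip.
0.0637687 + 0.0103459 ≈ 0.07411 kip.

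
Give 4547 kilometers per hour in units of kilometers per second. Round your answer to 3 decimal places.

1.263 km/s

1 km/h = 0.000277778 km/s.
4547 × 0.000277778 ≈ 1.263 km/s.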